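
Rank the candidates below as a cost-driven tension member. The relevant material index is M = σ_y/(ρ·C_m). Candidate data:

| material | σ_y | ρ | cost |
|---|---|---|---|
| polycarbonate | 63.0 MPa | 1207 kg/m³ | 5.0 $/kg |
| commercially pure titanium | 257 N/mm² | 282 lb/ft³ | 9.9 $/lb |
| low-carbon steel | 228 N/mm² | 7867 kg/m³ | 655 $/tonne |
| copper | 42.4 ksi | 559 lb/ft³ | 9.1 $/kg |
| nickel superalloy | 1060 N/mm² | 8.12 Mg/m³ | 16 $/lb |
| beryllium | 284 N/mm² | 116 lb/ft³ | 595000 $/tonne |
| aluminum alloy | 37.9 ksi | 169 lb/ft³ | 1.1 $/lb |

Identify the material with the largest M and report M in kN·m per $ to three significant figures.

Convert each candidate to consistent units, then evaluate M:
  polycarbonate: σ_y = 63.00 MPa, ρ = 1207 kg/m³, cost = 5.000 $/kg
  commercially pure titanium: σ_y = 257.0 MPa, ρ = 4517 kg/m³, cost = 21.83 $/kg
  low-carbon steel: σ_y = 228.0 MPa, ρ = 7867 kg/m³, cost = 0.6550 $/kg
  copper: σ_y = 292.3 MPa, ρ = 8954 kg/m³, cost = 9.100 $/kg
  nickel superalloy: σ_y = 1060 MPa, ρ = 8120 kg/m³, cost = 35.27 $/kg
  beryllium: σ_y = 284.0 MPa, ρ = 1858 kg/m³, cost = 595.0 $/kg
  aluminum alloy: σ_y = 261.3 MPa, ρ = 2707 kg/m³, cost = 2.425 $/kg
  low-carbon steel: M = 44.2 kN·m per $
  aluminum alloy: M = 39.8 kN·m per $
  polycarbonate: M = 10.4 kN·m per $
  nickel superalloy: M = 3.70 kN·m per $
  copper: M = 3.59 kN·m per $
  commercially pure titanium: M = 2.61 kN·m per $
  beryllium: M = 0.257 kN·m per $
Low-carbon steel ranks first.

low-carbon steel, M = 44.2 kN·m per $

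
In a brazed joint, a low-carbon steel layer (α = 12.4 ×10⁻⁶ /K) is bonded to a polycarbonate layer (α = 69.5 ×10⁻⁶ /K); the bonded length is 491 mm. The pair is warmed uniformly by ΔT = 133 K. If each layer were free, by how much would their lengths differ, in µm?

3730 µm

Δα = |12.4 − 69.5|×10⁻⁶/K = 57.1×10⁻⁶/K.
ΔL_mismatch = Δα·L·ΔT = 57.1×10⁻⁶ × 491.0 mm × 133.0 K = 3730 µm.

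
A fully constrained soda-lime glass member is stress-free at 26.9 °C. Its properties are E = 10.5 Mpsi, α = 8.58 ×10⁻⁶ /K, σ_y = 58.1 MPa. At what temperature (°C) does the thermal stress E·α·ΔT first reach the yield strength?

120 °C

E = 10.5 Mpsi = 72.39 GPa.
E·α·ΔT = 58.10 MPa ⇒ ΔT = 58.10 / (72.39×10³ × 8.58×10⁻⁶) = 93.54 K.
T = 26.9 + 93.54 = 120.4 °C.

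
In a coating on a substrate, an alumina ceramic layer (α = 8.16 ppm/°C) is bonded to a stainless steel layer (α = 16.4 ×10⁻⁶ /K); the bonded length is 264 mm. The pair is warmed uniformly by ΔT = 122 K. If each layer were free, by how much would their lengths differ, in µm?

Δα = |8.16 − 16.4|×10⁻⁶/K = 8.24×10⁻⁶/K.
ΔL_mismatch = Δα·L·ΔT = 8.24×10⁻⁶ × 264.0 mm × 122.0 K = 265 µm.

265 µm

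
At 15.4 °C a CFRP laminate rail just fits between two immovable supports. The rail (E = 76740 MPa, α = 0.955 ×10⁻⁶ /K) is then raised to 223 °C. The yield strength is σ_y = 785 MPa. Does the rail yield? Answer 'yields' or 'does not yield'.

E = 76740 MPa = 76.74 GPa.
ΔT = 207.6 K. Constrained thermal stress σ = E·α·ΔT = 76.74×10³ MPa × 0.955×10⁻⁶ × 207.6 = 15.2 MPa (compressive).
Compare to σ_y = 785 MPa: σ < σ_y, so it does not yield.

does not yield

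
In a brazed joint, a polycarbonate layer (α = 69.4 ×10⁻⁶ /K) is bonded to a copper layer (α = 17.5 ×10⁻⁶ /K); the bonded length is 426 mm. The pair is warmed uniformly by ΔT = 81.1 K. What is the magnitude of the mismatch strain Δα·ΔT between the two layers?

4.21×10⁻³

Δα = |69.4 − 17.5|×10⁻⁶/K = 51.9×10⁻⁶/K.
Mismatch strain = Δα·ΔT = 51.9×10⁻⁶ × 81.1 = 4.21×10⁻³.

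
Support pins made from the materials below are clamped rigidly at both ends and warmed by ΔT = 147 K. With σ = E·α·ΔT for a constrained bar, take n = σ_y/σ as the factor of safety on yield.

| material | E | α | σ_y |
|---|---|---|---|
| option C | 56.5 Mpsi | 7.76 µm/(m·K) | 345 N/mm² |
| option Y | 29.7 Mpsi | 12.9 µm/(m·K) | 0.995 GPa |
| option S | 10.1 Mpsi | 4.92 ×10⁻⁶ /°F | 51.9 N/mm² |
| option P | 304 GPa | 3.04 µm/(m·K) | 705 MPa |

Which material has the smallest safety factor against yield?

option S

Converting E to GPa, α to ×10⁻⁶/K, σ_y to MPa, then σ and n for each:
  option C: E = 389.6, α = 7.76, σ_y = 345.0 → σ = 444 MPa, n = 0.776
  option Y: E = 204.8, α = 12.9, σ_y = 995.0 → σ = 388 MPa, n = 2.56
  option S: E = 69.64, α = 8.86, σ_y = 51.90 → σ = 90.7 MPa, n = 0.572
  option P: E = 304.0, α = 3.04, σ_y = 705.0 → σ = 136 MPa, n = 5.19
The minimum is option S at n = 0.572.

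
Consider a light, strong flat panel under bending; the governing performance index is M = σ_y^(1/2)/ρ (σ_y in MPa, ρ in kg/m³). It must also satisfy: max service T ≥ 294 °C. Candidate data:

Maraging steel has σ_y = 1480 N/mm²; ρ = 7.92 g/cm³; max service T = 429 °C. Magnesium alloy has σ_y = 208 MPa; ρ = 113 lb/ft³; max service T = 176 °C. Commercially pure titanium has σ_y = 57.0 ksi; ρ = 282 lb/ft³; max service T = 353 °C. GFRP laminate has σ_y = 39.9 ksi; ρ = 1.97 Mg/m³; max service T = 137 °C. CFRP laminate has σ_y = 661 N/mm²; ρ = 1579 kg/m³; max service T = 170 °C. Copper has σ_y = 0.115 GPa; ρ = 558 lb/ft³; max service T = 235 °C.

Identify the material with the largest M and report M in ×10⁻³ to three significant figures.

maraging steel, M = 4.86×10⁻³

Screen on constraints: max service T ≥ 294 °C. Survivors: maraging steel, commercially pure titanium.
Convert each candidate to consistent units, then evaluate M:
  maraging steel: σ_y = 1480 MPa, ρ = 7920 kg/m³
  commercially pure titanium: σ_y = 393.0 MPa, ρ = 4517 kg/m³
  maraging steel: M = 4.86×10⁻³
  commercially pure titanium: M = 4.39×10⁻³
Maraging steel has the largest M.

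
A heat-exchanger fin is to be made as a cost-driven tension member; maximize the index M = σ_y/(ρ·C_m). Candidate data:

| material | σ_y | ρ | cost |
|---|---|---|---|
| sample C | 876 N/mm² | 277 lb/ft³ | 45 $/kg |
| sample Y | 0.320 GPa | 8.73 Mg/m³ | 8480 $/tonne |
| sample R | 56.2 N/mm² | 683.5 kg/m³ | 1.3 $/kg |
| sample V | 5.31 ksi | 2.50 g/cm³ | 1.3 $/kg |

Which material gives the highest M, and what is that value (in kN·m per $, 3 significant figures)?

After converting to SI:
  sample C: σ_y = 876.0 MPa, ρ = 4437 kg/m³, cost = 45.00 $/kg
  sample Y: σ_y = 320.0 MPa, ρ = 8730 kg/m³, cost = 8.480 $/kg
  sample R: σ_y = 56.20 MPa, ρ = 683.5 kg/m³, cost = 1.300 $/kg
  sample V: σ_y = 36.61 MPa, ρ = 2500 kg/m³, cost = 1.300 $/kg
  sample R: M = 63.2 kN·m per $
  sample V: M = 11.3 kN·m per $
  sample C: M = 4.39 kN·m per $
  sample Y: M = 4.32 kN·m per $
Sample R has the largest M.

sample R, M = 63.2 kN·m per $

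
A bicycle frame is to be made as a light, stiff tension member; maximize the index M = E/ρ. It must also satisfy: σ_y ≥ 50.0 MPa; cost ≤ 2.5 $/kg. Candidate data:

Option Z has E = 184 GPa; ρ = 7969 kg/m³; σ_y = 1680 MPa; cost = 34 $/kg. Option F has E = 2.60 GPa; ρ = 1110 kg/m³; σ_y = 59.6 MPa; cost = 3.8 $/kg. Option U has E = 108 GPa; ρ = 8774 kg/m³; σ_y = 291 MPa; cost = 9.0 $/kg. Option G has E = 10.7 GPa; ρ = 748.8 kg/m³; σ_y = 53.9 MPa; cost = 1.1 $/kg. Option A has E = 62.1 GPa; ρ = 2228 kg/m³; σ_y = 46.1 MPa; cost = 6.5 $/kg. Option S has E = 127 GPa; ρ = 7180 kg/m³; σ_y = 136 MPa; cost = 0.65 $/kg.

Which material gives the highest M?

option S

Screen on constraints: σ_y ≥ 50.0 MPa; cost ≤ 2.5 $/kg. Survivors: option G, option S.
Per-candidate index values:
  option S: M = 17.7 MN·m/kg
  option G: M = 14.3 MN·m/kg
The maximum is for option S.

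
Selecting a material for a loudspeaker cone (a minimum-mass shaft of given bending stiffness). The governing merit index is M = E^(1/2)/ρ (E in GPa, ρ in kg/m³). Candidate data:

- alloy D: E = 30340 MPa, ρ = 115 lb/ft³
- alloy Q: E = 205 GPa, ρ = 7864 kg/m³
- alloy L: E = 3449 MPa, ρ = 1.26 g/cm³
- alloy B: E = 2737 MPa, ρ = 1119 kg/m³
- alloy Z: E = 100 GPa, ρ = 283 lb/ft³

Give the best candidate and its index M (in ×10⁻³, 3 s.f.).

alloy D, M = 2.99×10⁻³

Normalizing units and computing the index:
  alloy D: E = 30.34 GPa, ρ = 1842 kg/m³
  alloy Q: E = 205.0 GPa, ρ = 7864 kg/m³
  alloy L: E = 3.449 GPa, ρ = 1260 kg/m³
  alloy B: E = 2.737 GPa, ρ = 1119 kg/m³
  alloy Z: E = 100.0 GPa, ρ = 4533 kg/m³
  alloy D: M = 2.99×10⁻³
  alloy Z: M = 2.21×10⁻³
  alloy Q: M = 1.82×10⁻³
  alloy B: M = 1.48×10⁻³
  alloy L: M = 1.47×10⁻³
Highest index: alloy D.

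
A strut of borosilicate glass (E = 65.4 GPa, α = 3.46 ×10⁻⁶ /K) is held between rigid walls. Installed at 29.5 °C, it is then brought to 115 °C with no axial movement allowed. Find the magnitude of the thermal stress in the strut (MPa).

19.3 MPa

ΔT = 85.50 K. Constrained thermal stress σ = E·α·ΔT = 65.40×10³ MPa × 3.46×10⁻⁶ × 85.50 = 19.3 MPa (compressive).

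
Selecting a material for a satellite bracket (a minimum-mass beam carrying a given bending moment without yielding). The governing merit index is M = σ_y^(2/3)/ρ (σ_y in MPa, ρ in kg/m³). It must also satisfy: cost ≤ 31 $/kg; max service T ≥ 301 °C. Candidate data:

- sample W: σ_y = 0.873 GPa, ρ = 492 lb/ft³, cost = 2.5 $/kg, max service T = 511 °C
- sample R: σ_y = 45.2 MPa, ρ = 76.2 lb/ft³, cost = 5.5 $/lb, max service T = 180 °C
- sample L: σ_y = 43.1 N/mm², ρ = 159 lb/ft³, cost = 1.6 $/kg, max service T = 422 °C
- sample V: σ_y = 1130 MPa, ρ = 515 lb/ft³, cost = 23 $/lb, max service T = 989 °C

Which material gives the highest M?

Screen on constraints: cost ≤ 31 $/kg; max service T ≥ 301 °C. Survivors: sample W, sample L.
Putting every candidate on a common basis:
  sample W: σ_y = 873.0 MPa, ρ = 7881 kg/m³
  sample L: σ_y = 43.10 MPa, ρ = 2547 kg/m³
  sample W: M = 11.6×10⁻³
  sample L: M = 4.83×10⁻³
Highest index: sample W.

sample W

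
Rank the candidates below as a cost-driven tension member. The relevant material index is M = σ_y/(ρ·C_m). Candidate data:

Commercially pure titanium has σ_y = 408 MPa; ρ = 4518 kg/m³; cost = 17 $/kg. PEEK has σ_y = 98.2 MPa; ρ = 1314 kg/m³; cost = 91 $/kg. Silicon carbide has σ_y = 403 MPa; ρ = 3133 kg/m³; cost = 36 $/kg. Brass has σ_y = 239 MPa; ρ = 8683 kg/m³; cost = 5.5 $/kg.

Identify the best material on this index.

commercially pure titanium

Per-candidate index values:
  commercially pure titanium: M = 5.31 kN·m per $
  brass: M = 5.00 kN·m per $
  silicon carbide: M = 3.57 kN·m per $
  PEEK: M = 0.821 kN·m per $
Highest index: commercially pure titanium.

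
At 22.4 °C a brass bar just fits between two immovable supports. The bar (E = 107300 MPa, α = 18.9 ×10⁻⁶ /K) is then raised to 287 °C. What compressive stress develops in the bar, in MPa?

537 MPa

E = 107300 MPa = 107.3 GPa.
ΔT = 264.6 K. Constrained thermal stress σ = E·α·ΔT = 107.3×10³ MPa × 18.9×10⁻⁶ × 264.6 = 537 MPa (compressive).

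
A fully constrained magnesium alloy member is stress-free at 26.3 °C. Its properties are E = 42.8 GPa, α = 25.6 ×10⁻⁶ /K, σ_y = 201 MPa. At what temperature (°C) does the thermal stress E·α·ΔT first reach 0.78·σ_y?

169 °C

E·α·ΔT = 156.8 MPa ⇒ ΔT = 156.8 / (42.80×10³ × 25.6×10⁻⁶) = 143.1 K.
T = 26.3 + 143.1 = 169.4 °C.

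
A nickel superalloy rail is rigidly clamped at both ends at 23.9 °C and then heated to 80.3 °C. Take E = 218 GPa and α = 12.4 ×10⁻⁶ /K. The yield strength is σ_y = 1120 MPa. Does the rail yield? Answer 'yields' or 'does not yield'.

ΔT = 56.40 K. Constrained thermal stress σ = E·α·ΔT = 218.0×10³ MPa × 12.4×10⁻⁶ × 56.40 = 152 MPa (compressive).
Compare to σ_y = 1120 MPa: σ < σ_y, so it does not yield.

does not yield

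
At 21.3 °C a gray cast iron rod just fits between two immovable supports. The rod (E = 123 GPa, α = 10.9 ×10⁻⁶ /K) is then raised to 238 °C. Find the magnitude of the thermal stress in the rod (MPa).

ΔT = 216.7 K. Constrained thermal stress σ = E·α·ΔT = 123.0×10³ MPa × 10.9×10⁻⁶ × 216.7 = 291 MPa (compressive).

291 MPa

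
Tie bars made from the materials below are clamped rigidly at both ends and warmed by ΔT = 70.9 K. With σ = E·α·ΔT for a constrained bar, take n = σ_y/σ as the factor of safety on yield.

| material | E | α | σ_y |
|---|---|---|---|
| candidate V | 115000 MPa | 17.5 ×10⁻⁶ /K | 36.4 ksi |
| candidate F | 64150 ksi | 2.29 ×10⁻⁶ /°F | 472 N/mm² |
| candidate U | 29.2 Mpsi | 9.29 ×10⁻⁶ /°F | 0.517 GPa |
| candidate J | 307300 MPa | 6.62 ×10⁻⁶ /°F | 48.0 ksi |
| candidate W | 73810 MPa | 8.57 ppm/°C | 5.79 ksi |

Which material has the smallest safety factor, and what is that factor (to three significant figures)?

candidate W, n = 0.890

In consistent units (E in GPa, α in ×10⁻⁶/K, σ_y in MPa):
  candidate V: E = 115.0, α = 17.5, σ_y = 251.0 → σ = 143 MPa, n = 1.76
  candidate F: E = 442.3, α = 4.12, σ_y = 472.0 → σ = 129 MPa, n = 3.65
  candidate U: E = 201.3, α = 16.7, σ_y = 517.0 → σ = 239 MPa, n = 2.17
  candidate J: E = 307.3, α = 11.9, σ_y = 330.9 → σ = 260 MPa, n = 1.27
  candidate W: E = 73.81, α = 8.57, σ_y = 39.92 → σ = 44.8 MPa, n = 0.890
Candidate W has the lowest safety factor, n = 0.890.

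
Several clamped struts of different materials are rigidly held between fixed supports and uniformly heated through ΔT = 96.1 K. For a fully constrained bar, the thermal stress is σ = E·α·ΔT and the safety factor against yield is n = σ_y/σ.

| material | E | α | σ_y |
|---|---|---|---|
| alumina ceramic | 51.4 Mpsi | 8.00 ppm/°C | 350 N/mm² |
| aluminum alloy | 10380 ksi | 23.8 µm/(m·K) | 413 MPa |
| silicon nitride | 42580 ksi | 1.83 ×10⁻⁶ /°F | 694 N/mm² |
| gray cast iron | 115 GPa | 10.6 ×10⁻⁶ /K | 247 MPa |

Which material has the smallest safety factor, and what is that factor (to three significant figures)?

alumina ceramic, n = 1.28

With everything in SI (GPa, ×10⁻⁶/K, MPa):
  alumina ceramic: E = 354.4, α = 8.00, σ_y = 350.0 → σ = 272 MPa, n = 1.28
  aluminum alloy: E = 71.57, α = 23.8, σ_y = 413.0 → σ = 164 MPa, n = 2.52
  silicon nitride: E = 293.6, α = 3.29, σ_y = 694.0 → σ = 92.9 MPa, n = 7.47
  gray cast iron: E = 115.0, α = 10.6, σ_y = 247.0 → σ = 117 MPa, n = 2.11
Alumina ceramic has the lowest safety factor, n = 1.28.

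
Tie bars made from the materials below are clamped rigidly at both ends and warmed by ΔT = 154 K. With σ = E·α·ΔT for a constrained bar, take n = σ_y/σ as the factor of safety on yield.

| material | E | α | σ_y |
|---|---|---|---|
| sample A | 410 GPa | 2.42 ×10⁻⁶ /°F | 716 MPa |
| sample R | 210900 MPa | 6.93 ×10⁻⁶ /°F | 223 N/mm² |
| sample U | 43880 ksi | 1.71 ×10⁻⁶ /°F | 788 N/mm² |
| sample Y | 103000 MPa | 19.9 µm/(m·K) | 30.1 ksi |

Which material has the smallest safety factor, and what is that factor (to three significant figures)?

Converting E to GPa, α to ×10⁻⁶/K, σ_y to MPa, then σ and n for each:
  sample A: E = 410.0, α = 4.36, σ_y = 716.0 → σ = 275 MPa, n = 2.60
  sample R: E = 210.9, α = 12.5, σ_y = 223.0 → σ = 405 MPa, n = 0.550
  sample U: E = 302.5, α = 3.08, σ_y = 788.0 → σ = 143 MPa, n = 5.49
  sample Y: E = 103.0, α = 19.9, σ_y = 207.5 → σ = 316 MPa, n = 0.657
Sample R has the lowest safety factor, n = 0.550.

sample R, n = 0.550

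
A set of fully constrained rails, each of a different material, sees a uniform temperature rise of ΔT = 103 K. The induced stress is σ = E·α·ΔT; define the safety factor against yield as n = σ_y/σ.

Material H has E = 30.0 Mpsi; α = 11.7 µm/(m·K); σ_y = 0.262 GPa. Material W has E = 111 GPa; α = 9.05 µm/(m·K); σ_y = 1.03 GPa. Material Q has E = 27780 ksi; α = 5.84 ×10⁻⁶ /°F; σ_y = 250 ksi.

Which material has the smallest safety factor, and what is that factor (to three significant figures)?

material H, n = 1.05

Per material, after unit conversion:
  material H: E = 206.8, α = 11.7, σ_y = 262.0 → σ = 249 MPa, n = 1.05
  material W: E = 111.0, α = 9.05, σ_y = 1030 → σ = 103 MPa, n = 9.95
  material Q: E = 191.5, α = 10.5, σ_y = 1724 → σ = 207 MPa, n = 8.31
Material H has the lowest safety factor, n = 1.05.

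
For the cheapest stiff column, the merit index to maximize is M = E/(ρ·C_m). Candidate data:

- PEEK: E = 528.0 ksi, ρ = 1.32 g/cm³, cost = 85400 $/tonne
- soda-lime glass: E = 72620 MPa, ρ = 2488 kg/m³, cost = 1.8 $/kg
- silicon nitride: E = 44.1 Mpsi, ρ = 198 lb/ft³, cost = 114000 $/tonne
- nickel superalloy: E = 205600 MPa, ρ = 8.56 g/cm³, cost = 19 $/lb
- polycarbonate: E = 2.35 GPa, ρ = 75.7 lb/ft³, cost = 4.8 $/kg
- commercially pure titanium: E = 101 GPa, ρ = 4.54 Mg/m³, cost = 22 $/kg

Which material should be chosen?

Putting every candidate on a common basis:
  PEEK: E = 3.640 GPa, ρ = 1320 kg/m³, cost = 85.40 $/kg
  soda-lime glass: E = 72.62 GPa, ρ = 2488 kg/m³, cost = 1.800 $/kg
  silicon nitride: E = 304.1 GPa, ρ = 3172 kg/m³, cost = 114.0 $/kg
  nickel superalloy: E = 205.6 GPa, ρ = 8560 kg/m³, cost = 41.89 $/kg
  polycarbonate: E = 2.350 GPa, ρ = 1213 kg/m³, cost = 4.800 $/kg
  commercially pure titanium: E = 101.0 GPa, ρ = 4540 kg/m³, cost = 22.00 $/kg
  soda-lime glass: M = 16.2 MN·m per $
  commercially pure titanium: M = 1.01 MN·m per $
  silicon nitride: M = 0.841 MN·m per $
  nickel superalloy: M = 0.573 MN·m per $
  polycarbonate: M = 0.404 MN·m per $
  PEEK: M = 0.0323 MN·m per $
The maximum is for soda-lime glass.

soda-lime glass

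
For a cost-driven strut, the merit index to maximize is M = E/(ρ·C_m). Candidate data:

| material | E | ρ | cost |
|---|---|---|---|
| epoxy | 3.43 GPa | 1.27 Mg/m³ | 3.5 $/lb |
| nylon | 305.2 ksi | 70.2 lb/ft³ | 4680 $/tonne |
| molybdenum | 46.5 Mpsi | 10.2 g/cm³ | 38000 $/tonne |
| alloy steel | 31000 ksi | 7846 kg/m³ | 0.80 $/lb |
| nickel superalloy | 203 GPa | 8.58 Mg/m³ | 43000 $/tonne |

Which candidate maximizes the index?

alloy steel

Putting every candidate on a common basis:
  epoxy: E = 3.430 GPa, ρ = 1270 kg/m³, cost = 7.716 $/kg
  nylon: E = 2.104 GPa, ρ = 1124 kg/m³, cost = 4.680 $/kg
  molybdenum: E = 320.6 GPa, ρ = 10200 kg/m³, cost = 38.00 $/kg
  alloy steel: E = 213.7 GPa, ρ = 7846 kg/m³, cost = 1.764 $/kg
  nickel superalloy: E = 203.0 GPa, ρ = 8580 kg/m³, cost = 43.00 $/kg
  alloy steel: M = 15.4 MN·m per $
  molybdenum: M = 0.827 MN·m per $
  nickel superalloy: M = 0.550 MN·m per $
  nylon: M = 0.400 MN·m per $
  epoxy: M = 0.350 MN·m per $
Alloy steel ranks first.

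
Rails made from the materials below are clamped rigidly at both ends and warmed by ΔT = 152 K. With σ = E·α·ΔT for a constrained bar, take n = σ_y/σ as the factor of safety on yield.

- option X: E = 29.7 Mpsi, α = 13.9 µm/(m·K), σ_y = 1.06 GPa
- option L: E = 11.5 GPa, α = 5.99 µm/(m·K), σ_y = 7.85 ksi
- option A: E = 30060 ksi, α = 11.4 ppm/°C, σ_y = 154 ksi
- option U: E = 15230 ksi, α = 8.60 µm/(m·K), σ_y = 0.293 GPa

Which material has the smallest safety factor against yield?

option U

Converting E to GPa, α to ×10⁻⁶/K, σ_y to MPa, then σ and n for each:
  option X: E = 204.8, α = 13.9, σ_y = 1060 → σ = 433 MPa, n = 2.45
  option L: E = 11.50, α = 5.99, σ_y = 54.12 → σ = 10.5 MPa, n = 5.17
  option A: E = 207.3, α = 11.4, σ_y = 1062 → σ = 359 MPa, n = 2.96
  option U: E = 105.0, α = 8.60, σ_y = 293.0 → σ = 137 MPa, n = 2.13
Option U has the lowest safety factor, n = 2.13.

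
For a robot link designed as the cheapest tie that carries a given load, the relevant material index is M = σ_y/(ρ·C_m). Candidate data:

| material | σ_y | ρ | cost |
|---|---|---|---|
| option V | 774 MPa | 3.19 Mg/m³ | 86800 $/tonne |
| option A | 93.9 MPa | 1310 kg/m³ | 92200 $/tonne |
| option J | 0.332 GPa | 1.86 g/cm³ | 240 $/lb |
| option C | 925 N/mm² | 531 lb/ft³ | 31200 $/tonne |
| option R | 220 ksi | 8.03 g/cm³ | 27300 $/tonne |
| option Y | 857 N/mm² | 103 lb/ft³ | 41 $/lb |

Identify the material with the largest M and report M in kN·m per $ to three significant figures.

option R, M = 6.92 kN·m per $

Convert each candidate to consistent units, then evaluate M:
  option V: σ_y = 774.0 MPa, ρ = 3190 kg/m³, cost = 86.80 $/kg
  option A: σ_y = 93.90 MPa, ρ = 1310 kg/m³, cost = 92.20 $/kg
  option J: σ_y = 332.0 MPa, ρ = 1860 kg/m³, cost = 529.1 $/kg
  option C: σ_y = 925.0 MPa, ρ = 8506 kg/m³, cost = 31.20 $/kg
  option R: σ_y = 1517 MPa, ρ = 8030 kg/m³, cost = 27.30 $/kg
  option Y: σ_y = 857.0 MPa, ρ = 1650 kg/m³, cost = 90.39 $/kg
  option R: M = 6.92 kN·m per $
  option Y: M = 5.75 kN·m per $
  option C: M = 3.49 kN·m per $
  option V: M = 2.80 kN·m per $
  option A: M = 0.777 kN·m per $
  option J: M = 0.337 kN·m per $
Highest index: option R.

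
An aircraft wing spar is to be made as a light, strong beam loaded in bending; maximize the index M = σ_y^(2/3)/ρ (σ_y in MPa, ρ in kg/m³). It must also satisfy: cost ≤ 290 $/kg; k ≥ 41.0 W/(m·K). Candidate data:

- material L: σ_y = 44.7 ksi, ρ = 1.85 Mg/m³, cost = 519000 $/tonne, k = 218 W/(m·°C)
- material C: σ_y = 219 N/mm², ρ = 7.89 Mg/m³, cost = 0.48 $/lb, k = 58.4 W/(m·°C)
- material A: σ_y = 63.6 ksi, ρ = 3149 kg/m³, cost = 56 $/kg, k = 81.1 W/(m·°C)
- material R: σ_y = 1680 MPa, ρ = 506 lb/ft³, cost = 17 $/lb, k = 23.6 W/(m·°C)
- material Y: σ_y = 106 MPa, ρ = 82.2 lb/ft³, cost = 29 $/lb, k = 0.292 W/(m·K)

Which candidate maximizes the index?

Screen on constraints: cost ≤ 290 $/kg; k ≥ 41.0 W/(m·K). Survivors: material C, material A.
Normalizing units and computing the index:
  material C: σ_y = 219.0 MPa, ρ = 7890 kg/m³
  material A: σ_y = 438.5 MPa, ρ = 3149 kg/m³
  material A: M = 18.3×10⁻³
  material C: M = 4.60×10⁻³
The maximum is for material A.

material A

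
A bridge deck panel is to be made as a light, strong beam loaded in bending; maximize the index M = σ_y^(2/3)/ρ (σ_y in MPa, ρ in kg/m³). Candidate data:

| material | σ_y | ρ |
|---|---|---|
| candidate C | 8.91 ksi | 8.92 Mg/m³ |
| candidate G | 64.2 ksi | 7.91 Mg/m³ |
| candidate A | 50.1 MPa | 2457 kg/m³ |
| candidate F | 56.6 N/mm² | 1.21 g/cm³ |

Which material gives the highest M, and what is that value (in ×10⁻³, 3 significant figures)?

After converting to SI:
  candidate C: σ_y = 61.43 MPa, ρ = 8920 kg/m³
  candidate G: σ_y = 442.6 MPa, ρ = 7910 kg/m³
  candidate A: σ_y = 50.10 MPa, ρ = 2457 kg/m³
  candidate F: σ_y = 56.60 MPa, ρ = 1210 kg/m³
  candidate F: M = 12.2×10⁻³
  candidate G: M = 7.34×10⁻³
  candidate A: M = 5.53×10⁻³
  candidate C: M = 1.75×10⁻³
The maximum is for candidate F.

candidate F, M = 12.2×10⁻³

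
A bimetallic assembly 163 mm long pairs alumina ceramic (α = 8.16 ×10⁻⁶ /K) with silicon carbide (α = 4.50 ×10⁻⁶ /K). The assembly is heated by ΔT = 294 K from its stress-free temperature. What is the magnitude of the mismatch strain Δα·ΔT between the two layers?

Δα = |8.16 − 4.50|×10⁻⁶/K = 3.66×10⁻⁶/K.
Mismatch strain = Δα·ΔT = 3.66×10⁻⁶ × 294.0 = 1.08×10⁻³.

1.08×10⁻³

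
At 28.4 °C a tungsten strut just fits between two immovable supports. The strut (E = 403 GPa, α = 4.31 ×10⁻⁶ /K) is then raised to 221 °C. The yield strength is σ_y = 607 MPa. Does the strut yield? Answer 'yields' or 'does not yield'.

does not yield

ΔT = 192.6 K. Constrained thermal stress σ = E·α·ΔT = 403.0×10³ MPa × 4.31×10⁻⁶ × 192.6 = 335 MPa (compressive).
Compare to σ_y = 607 MPa: σ < σ_y, so it does not yield.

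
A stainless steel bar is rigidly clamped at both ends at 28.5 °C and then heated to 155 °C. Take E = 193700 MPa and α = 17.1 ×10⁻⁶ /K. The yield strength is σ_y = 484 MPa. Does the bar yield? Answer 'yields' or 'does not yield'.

does not yield

E = 193700 MPa = 193.7 GPa.
ΔT = 126.5 K. Constrained thermal stress σ = E·α·ΔT = 193.7×10³ MPa × 17.1×10⁻⁶ × 126.5 = 419 MPa (compressive).
Compare to σ_y = 484 MPa: σ < σ_y, so it does not yield.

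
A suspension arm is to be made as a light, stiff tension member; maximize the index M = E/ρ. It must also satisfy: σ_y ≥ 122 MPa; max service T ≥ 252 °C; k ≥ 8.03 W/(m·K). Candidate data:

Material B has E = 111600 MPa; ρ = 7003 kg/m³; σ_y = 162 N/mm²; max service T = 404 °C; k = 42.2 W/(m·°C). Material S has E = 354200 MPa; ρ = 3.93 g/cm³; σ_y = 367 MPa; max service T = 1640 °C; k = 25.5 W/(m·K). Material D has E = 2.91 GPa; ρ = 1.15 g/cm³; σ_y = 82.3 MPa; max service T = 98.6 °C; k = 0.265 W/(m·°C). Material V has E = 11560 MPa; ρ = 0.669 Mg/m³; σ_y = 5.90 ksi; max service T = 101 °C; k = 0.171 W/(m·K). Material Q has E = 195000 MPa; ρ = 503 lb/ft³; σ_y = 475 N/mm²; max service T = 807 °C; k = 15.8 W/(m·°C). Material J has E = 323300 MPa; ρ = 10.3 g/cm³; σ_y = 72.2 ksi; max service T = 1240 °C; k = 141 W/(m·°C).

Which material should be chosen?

material S

Screen on constraints: σ_y ≥ 122 MPa; max service T ≥ 252 °C; k ≥ 8.03 W/(m·K). Survivors: material B, material S, material Q, material J.
Putting every candidate on a common basis:
  material B: E = 111.6 GPa, ρ = 7003 kg/m³
  material S: E = 354.2 GPa, ρ = 3930 kg/m³
  material Q: E = 195.0 GPa, ρ = 8057 kg/m³
  material J: E = 323.3 GPa, ρ = 10300 kg/m³
  material S: M = 90.1 MN·m/kg
  material J: M = 31.4 MN·m/kg
  material Q: M = 24.2 MN·m/kg
  material B: M = 15.9 MN·m/kg
The maximum is for material S.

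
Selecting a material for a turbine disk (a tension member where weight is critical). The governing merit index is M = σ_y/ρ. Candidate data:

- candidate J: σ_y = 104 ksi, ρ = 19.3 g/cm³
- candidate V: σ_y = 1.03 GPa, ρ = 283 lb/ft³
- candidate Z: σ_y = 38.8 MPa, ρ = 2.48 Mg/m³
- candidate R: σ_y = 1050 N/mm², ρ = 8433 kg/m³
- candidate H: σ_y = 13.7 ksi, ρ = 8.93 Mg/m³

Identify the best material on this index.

Normalizing units and computing the index:
  candidate J: σ_y = 717.1 MPa, ρ = 19300 kg/m³
  candidate V: σ_y = 1030 MPa, ρ = 4533 kg/m³
  candidate Z: σ_y = 38.80 MPa, ρ = 2480 kg/m³
  candidate R: σ_y = 1050 MPa, ρ = 8433 kg/m³
  candidate H: σ_y = 94.46 MPa, ρ = 8930 kg/m³
  candidate V: M = 227 kN·m/kg
  candidate R: M = 125 kN·m/kg
  candidate J: M = 37.2 kN·m/kg
  candidate Z: M = 15.6 kN·m/kg
  candidate H: M = 10.6 kN·m/kg
The maximum is for candidate V.

candidate V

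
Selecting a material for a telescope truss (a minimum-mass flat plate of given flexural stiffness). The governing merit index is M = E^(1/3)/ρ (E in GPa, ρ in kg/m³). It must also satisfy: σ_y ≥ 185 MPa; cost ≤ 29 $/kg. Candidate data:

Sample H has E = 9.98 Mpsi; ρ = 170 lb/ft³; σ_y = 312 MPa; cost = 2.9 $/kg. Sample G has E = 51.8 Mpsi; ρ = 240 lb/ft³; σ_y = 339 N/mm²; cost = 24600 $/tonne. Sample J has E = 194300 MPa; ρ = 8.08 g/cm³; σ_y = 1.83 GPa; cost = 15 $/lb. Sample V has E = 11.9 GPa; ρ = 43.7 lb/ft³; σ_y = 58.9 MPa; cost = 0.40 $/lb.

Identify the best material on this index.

Screen on constraints: σ_y ≥ 185 MPa; cost ≤ 29 $/kg. Survivors: sample H, sample G.
In SI units:
  sample H: E = 68.81 GPa, ρ = 2723 kg/m³
  sample G: E = 357.1 GPa, ρ = 3844 kg/m³
  sample G: M = 1.85×10⁻³
  sample H: M = 1.50×10⁻³
The maximum is for sample G.

sample G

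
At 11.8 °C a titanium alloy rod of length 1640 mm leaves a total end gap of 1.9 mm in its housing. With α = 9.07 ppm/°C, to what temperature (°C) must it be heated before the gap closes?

α·L₀·ΔT = 1.9 mm ⇒ ΔT = 1.9 / (9.07×10⁻⁶ × 1640.0) = 127.7 K.
T = 11.8 + 127.7 = 139.5 °C.

140 °C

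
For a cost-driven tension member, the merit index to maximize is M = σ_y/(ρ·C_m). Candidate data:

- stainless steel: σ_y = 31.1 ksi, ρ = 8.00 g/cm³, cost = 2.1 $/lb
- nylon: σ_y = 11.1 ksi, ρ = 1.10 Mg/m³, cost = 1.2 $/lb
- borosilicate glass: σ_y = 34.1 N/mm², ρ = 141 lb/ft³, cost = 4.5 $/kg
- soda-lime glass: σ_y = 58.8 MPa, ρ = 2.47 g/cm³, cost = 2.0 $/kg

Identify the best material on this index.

Putting every candidate on a common basis:
  stainless steel: σ_y = 214.4 MPa, ρ = 8000 kg/m³, cost = 4.630 $/kg
  nylon: σ_y = 76.53 MPa, ρ = 1100 kg/m³, cost = 2.646 $/kg
  borosilicate glass: σ_y = 34.10 MPa, ρ = 2259 kg/m³, cost = 4.500 $/kg
  soda-lime glass: σ_y = 58.80 MPa, ρ = 2470 kg/m³, cost = 2.000 $/kg
  nylon: M = 26.3 kN·m per $
  soda-lime glass: M = 11.9 kN·m per $
  stainless steel: M = 5.79 kN·m per $
  borosilicate glass: M = 3.36 kN·m per $
Nylon ranks first.

nylon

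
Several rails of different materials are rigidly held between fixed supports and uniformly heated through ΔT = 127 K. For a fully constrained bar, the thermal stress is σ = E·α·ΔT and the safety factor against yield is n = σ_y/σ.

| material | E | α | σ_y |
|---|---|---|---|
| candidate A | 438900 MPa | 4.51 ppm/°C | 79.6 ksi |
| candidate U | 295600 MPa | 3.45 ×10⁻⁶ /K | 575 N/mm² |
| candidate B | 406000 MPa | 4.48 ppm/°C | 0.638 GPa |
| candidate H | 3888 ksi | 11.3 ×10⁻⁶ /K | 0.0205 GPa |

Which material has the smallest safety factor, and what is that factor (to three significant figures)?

candidate H, n = 0.533

With everything in SI (GPa, ×10⁻⁶/K, MPa):
  candidate A: E = 438.9, α = 4.51, σ_y = 548.8 → σ = 251 MPa, n = 2.18
  candidate U: E = 295.6, α = 3.45, σ_y = 575.0 → σ = 130 MPa, n = 4.44
  candidate B: E = 406.0, α = 4.48, σ_y = 638.0 → σ = 231 MPa, n = 2.76
  candidate H: E = 26.81, α = 11.3, σ_y = 20.50 → σ = 38.5 MPa, n = 0.533
Smallest n: candidate H with n = 0.533.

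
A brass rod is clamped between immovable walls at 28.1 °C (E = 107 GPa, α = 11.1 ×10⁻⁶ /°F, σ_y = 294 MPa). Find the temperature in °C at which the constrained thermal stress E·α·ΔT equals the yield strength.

166 °C

α = 11.1×10⁻⁶/°F × 9/5 = 20.0×10⁻⁶/K.
E·α·ΔT = 294.0 MPa ⇒ ΔT = 294.0 / (107.0×10³ × 20.0×10⁻⁶) = 137.5 K.
T = 28.1 + 137.5 = 165.6 °C.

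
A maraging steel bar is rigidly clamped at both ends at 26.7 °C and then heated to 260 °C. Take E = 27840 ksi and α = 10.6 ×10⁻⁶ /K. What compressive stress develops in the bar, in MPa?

E = 27840 ksi = 192.0 GPa.
ΔT = 233.3 K. Constrained thermal stress σ = E·α·ΔT = 192.0×10³ MPa × 10.6×10⁻⁶ × 233.3 = 475 MPa (compressive).

475 MPa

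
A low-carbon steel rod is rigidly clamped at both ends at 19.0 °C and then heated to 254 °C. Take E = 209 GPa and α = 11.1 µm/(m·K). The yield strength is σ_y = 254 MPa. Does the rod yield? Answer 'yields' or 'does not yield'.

yields

ΔT = 235.0 K. Constrained thermal stress σ = E·α·ΔT = 209.0×10³ MPa × 11.1×10⁻⁶ × 235.0 = 545 MPa (compressive).
Compare to σ_y = 254 MPa: σ ≥ σ_y, so it yields.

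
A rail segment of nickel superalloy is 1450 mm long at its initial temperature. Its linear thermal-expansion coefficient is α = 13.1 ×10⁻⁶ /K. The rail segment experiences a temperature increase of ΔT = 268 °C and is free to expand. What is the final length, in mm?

1455.1 mm

ΔL = α·L₀·ΔT = 13.1×10⁻⁶ × 1450 mm × 268.0 K = 5.09 mm.
L = L₀ + ΔL = 1450 + 5.09 = 1455.1 mm.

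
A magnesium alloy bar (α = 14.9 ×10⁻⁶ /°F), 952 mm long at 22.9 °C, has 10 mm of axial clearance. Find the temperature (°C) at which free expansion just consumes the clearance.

415 °C

α = 14.9×10⁻⁶/°F × 9/5 = 26.8×10⁻⁶/K.
α·L₀·ΔT = 10.0 mm ⇒ ΔT = 10.0 / (26.8×10⁻⁶ × 952.0) = 391.7 K.
T = 22.9 + 391.7 = 414.6 °C.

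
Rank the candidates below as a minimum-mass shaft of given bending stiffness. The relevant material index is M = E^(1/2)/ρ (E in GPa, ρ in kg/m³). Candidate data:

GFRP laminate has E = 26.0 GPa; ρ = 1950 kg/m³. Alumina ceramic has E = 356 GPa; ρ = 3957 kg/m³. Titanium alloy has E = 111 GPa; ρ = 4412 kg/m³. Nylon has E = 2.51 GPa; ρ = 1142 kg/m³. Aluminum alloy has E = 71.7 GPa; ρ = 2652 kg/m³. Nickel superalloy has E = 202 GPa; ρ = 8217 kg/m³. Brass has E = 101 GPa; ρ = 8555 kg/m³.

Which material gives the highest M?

alumina ceramic

Evaluate M for each candidate:
  alumina ceramic: M = 4.77×10⁻³
  aluminum alloy: M = 3.19×10⁻³
  GFRP laminate: M = 2.61×10⁻³
  titanium alloy: M = 2.39×10⁻³
  nickel superalloy: M = 1.73×10⁻³
  nylon: M = 1.39×10⁻³
  brass: M = 1.17×10⁻³
Alumina ceramic ranks first.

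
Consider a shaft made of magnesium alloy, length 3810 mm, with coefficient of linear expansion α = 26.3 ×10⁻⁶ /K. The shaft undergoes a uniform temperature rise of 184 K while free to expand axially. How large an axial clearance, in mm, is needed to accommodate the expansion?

ΔL = α·L₀·ΔT = 26.3×10⁻⁶ × 3810 mm × 184.0 K = 18.4 mm.

18.4 mm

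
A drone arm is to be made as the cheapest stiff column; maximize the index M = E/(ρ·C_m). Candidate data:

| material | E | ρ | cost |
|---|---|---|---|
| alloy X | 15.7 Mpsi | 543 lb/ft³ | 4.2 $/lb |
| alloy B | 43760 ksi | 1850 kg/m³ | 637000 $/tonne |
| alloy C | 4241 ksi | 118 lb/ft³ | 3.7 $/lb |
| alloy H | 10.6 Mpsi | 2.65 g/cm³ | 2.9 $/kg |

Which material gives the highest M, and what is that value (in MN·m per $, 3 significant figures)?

alloy H, M = 9.51 MN·m per $

In SI units:
  alloy X: E = 108.2 GPa, ρ = 8698 kg/m³, cost = 9.259 $/kg
  alloy B: E = 301.7 GPa, ρ = 1850 kg/m³, cost = 637.0 $/kg
  alloy C: E = 29.24 GPa, ρ = 1890 kg/m³, cost = 8.157 $/kg
  alloy H: E = 73.08 GPa, ρ = 2650 kg/m³, cost = 2.900 $/kg
  alloy H: M = 9.51 MN·m per $
  alloy C: M = 1.90 MN·m per $
  alloy X: M = 1.34 MN·m per $
  alloy B: M = 0.256 MN·m per $
Alloy H ranks first.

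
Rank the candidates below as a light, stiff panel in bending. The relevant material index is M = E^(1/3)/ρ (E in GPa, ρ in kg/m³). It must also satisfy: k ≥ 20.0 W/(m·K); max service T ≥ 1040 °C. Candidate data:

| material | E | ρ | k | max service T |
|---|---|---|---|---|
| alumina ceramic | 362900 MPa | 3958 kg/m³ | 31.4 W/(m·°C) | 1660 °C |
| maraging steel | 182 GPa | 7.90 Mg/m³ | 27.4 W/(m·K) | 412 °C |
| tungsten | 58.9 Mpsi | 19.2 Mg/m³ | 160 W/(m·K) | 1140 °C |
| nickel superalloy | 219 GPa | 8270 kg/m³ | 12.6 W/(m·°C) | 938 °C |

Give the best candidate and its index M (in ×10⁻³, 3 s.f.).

Screen on constraints: k ≥ 20.0 W/(m·K); max service T ≥ 1040 °C. Survivors: alumina ceramic, tungsten.
In SI units:
  alumina ceramic: E = 362.9 GPa, ρ = 3958 kg/m³
  tungsten: E = 406.1 GPa, ρ = 19200 kg/m³
  alumina ceramic: M = 1.80×10⁻³
  tungsten: M = 0.386×10⁻³
Highest index: alumina ceramic.

alumina ceramic, M = 1.80×10⁻³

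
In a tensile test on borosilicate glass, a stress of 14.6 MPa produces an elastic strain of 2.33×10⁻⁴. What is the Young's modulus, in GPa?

E = σ/ε = 14.6 MPa / 2.33×10⁻⁴ = 62660 MPa = 62.7 GPa.

62.7 GPa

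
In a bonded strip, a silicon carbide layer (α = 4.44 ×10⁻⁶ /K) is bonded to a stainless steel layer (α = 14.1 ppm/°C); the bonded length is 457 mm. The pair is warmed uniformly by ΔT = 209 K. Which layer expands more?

α(silicon carbide) = 4.44×10⁻⁶/K vs α(stainless steel) = 14.1×10⁻⁶/K.
Higher α expands more for the same ΔT: stainless steel.

stainless steel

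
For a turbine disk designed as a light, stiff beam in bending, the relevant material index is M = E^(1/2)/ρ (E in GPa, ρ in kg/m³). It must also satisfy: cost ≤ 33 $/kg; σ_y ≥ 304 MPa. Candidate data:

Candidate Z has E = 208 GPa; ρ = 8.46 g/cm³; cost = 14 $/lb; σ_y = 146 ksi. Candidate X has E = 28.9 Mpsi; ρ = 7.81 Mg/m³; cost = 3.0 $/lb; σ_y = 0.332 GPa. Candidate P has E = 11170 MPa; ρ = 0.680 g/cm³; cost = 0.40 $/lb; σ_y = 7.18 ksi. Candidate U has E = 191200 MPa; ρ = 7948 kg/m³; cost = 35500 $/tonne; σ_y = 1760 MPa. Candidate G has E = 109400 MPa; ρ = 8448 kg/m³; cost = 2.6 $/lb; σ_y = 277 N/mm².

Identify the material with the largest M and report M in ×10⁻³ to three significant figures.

Screen on constraints: cost ≤ 33 $/kg; σ_y ≥ 304 MPa. Survivors: candidate Z, candidate X.
After converting to SI:
  candidate Z: E = 208.0 GPa, ρ = 8460 kg/m³
  candidate X: E = 199.3 GPa, ρ = 7810 kg/m³
  candidate X: M = 1.81×10⁻³
  candidate Z: M = 1.70×10⁻³
Candidate X ranks first.

candidate X, M = 1.81×10⁻³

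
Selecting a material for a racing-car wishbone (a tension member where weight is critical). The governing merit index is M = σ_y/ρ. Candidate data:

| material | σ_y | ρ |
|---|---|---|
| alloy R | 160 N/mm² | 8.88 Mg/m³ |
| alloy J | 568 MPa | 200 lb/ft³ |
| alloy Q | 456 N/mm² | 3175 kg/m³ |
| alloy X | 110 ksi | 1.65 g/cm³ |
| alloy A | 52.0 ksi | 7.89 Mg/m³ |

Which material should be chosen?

Putting every candidate on a common basis:
  alloy R: σ_y = 160.0 MPa, ρ = 8880 kg/m³
  alloy J: σ_y = 568.0 MPa, ρ = 3204 kg/m³
  alloy Q: σ_y = 456.0 MPa, ρ = 3175 kg/m³
  alloy X: σ_y = 758.4 MPa, ρ = 1650 kg/m³
  alloy A: σ_y = 358.5 MPa, ρ = 7890 kg/m³
  alloy X: M = 460 kN·m/kg
  alloy J: M = 177 kN·m/kg
  alloy Q: M = 144 kN·m/kg
  alloy A: M = 45.4 kN·m/kg
  alloy R: M = 18.0 kN·m/kg
Alloy X ranks first.

alloy X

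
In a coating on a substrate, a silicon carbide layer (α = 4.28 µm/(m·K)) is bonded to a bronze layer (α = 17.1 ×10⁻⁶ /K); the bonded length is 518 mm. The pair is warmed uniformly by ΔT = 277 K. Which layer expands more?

α(silicon carbide) = 4.28×10⁻⁶/K vs α(bronze) = 17.1×10⁻⁶/K.
Higher α expands more for the same ΔT: bronze.

bronze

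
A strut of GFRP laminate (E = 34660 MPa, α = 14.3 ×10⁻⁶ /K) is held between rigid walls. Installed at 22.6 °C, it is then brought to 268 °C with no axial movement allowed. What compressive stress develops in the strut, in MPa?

122 MPa

E = 34660 MPa = 34.66 GPa.
ΔT = 245.4 K. Constrained thermal stress σ = E·α·ΔT = 34.66×10³ MPa × 14.3×10⁻⁶ × 245.4 = 122 MPa (compressive).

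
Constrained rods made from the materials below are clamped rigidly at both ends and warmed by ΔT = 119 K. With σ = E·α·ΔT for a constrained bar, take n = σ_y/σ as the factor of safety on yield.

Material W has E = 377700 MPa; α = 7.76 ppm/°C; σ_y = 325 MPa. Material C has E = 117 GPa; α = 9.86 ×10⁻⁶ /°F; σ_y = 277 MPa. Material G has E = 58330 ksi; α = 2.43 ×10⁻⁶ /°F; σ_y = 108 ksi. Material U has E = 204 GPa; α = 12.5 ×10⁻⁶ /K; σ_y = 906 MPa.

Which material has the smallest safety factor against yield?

In consistent units (E in GPa, α in ×10⁻⁶/K, σ_y in MPa):
  material W: E = 377.7, α = 7.76, σ_y = 325.0 → σ = 349 MPa, n = 0.932
  material C: E = 117.0, α = 17.7, σ_y = 277.0 → σ = 247 MPa, n = 1.12
  material G: E = 402.2, α = 4.37, σ_y = 744.6 → σ = 209 MPa, n = 3.56
  material U: E = 204.0, α = 12.5, σ_y = 906.0 → σ = 303 MPa, n = 2.99
Smallest n: material W with n = 0.932.

material W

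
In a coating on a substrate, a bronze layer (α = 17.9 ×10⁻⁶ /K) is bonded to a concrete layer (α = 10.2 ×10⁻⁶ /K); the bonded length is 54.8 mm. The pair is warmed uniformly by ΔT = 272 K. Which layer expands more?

α(bronze) = 17.9×10⁻⁶/K vs α(concrete) = 10.2×10⁻⁶/K.
Higher α expands more for the same ΔT: bronze.

bronze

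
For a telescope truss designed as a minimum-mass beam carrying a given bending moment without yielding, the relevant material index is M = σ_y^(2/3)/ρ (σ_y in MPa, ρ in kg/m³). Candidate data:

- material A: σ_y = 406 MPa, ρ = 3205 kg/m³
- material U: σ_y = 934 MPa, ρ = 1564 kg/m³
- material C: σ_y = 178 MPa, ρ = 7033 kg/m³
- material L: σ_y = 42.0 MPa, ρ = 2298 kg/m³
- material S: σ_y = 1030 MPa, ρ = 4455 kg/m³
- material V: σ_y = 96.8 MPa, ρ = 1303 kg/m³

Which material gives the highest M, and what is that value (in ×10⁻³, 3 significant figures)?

material U, M = 61.1×10⁻³

Computing M directly (units already consistent):
  material U: M = 61.1×10⁻³
  material S: M = 22.9×10⁻³
  material A: M = 17.1×10⁻³
  material V: M = 16.2×10⁻³
  material L: M = 5.26×10⁻³
  material C: M = 4.50×10⁻³
The maximum is for material U.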